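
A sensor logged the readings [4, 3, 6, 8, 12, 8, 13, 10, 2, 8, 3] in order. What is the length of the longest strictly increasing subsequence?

Let dp[i] be the length of the longest such subsequence ending at index i:
i:      1  2  3  4  5  6  7  8  9 10 11
a[i]:   4  3  6  8 12  8 13 10  2  8  3
dp:     1  1  2  3  4  3  5  4  1  3  2
Maximum dp value is 5.

5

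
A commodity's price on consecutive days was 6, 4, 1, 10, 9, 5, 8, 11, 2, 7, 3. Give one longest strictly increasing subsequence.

Patience tails give the LIS length; then backtrack through the dp parents:
6 → extends → [6]
4 → replaces 6 → [4]
1 → replaces 4 → [1]
10 → extends → [1, 10]
9 → replaces 10 → [1, 9]
5 → replaces 9 → [1, 5]
8 → extends → [1, 5, 8]
11 → extends → [1, 5, 8, 11]
2 → replaces 5 → [1, 2, 8, 11]
7 → replaces 8 → [1, 2, 7, 11]
3 → replaces 7 → [1, 2, 3, 11]
Length 4; one witness is 4, 5, 8, 11.

4, 5, 8, 11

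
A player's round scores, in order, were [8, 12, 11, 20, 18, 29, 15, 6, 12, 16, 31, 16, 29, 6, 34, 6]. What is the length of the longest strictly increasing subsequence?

Track the smallest tail for each achievable length (strict):
8 → extends → [8]
12 → extends → [8, 12]
11 → replaces 12 → [8, 11]
20 → extends → [8, 11, 20]
18 → replaces 20 → [8, 11, 18]
29 → extends → [8, 11, 18, 29]
15 → replaces 18 → [8, 11, 15, 29]
6 → replaces 8 → [6, 11, 15, 29]
12 → replaces 15 → [6, 11, 12, 29]
16 → replaces 29 → [6, 11, 12, 16]
31 → extends → [6, 11, 12, 16, 31]
16 → already a tail → [6, 11, 12, 16, 31]
29 → replaces 31 → [6, 11, 12, 16, 29]
6 → already a tail → [6, 11, 12, 16, 29]
34 → extends → [6, 11, 12, 16, 29, 34]
6 → already a tail → [6, 11, 12, 16, 29, 34]
Six tails, so the longest strictly increasing subsequence has length 6 (e.g. 8, 12, 20, 29, 31, 34).

6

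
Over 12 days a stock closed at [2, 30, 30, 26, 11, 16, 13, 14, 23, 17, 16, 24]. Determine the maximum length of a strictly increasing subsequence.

6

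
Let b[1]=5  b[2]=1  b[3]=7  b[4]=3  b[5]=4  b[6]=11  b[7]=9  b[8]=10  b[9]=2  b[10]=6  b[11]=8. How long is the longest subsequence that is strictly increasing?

Track the smallest tail for each achievable length (strict):
5 → extends → [5]
1 → replaces 5 → [1]
7 → extends → [1, 7]
3 → replaces 7 → [1, 3]
4 → extends → [1, 3, 4]
11 → extends → [1, 3, 4, 11]
9 → replaces 11 → [1, 3, 4, 9]
10 → extends → [1, 3, 4, 9, 10]
2 → replaces 3 → [1, 2, 4, 9, 10]
6 → replaces 9 → [1, 2, 4, 6, 10]
8 → replaces 10 → [1, 2, 4, 6, 8]
Five tails, so the longest strictly increasing subsequence has length 5 (e.g. 1, 3, 4, 9, 10).

5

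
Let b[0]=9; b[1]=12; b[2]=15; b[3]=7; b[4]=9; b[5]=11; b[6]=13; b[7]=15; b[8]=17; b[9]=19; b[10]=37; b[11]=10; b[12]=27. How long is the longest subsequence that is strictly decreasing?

3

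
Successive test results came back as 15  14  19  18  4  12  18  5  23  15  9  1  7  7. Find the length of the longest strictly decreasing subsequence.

Negate each value so 'decreasing' becomes 'increasing', then run patience tails on the negated sequence:
-15 → extends → [-15]
-14 → extends → [-15, -14]
-19 → replaces -15 → [-19, -14]
-18 → replaces -14 → [-19, -18]
-4 → extends → [-19, -18, -4]
-12 → replaces -4 → [-19, -18, -12]
-18 → already a tail → [-19, -18, -12]
-5 → extends → [-19, -18, -12, -5]
-23 → replaces -19 → [-23, -18, -12, -5]
-15 → replaces -12 → [-23, -18, -15, -5]
-9 → replaces -5 → [-23, -18, -15, -9]
-1 → extends → [-23, -18, -15, -9, -1]
-7 → replaces -1 → [-23, -18, -15, -9, -7]
-7 → already a tail → [-23, -18, -15, -9, -7]
Five tails, so the longest strictly decreasing subsequence of the original has length 5.

5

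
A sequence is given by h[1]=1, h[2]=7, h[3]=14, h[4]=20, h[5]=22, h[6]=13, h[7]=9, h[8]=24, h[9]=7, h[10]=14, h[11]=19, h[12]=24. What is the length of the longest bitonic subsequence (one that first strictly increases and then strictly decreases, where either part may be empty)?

inc[i] = longest strictly increasing subsequence ending at i; dec[i] = longest strictly decreasing subsequence starting at i:
i:      1  2  3  4  5  6  7  8  9 10 11 12
h[i]:   1  7 14 20 22 13  9 24  7 14 19 24
inc:    1  2  3  4  5  3  3  6  2  4  5  6
dec:    1  1  4  4  4  3  2  2  1  1  1  1
Best peak at i=5 (value 22): inc=5, dec=4, length 5+4−1 = 8.

8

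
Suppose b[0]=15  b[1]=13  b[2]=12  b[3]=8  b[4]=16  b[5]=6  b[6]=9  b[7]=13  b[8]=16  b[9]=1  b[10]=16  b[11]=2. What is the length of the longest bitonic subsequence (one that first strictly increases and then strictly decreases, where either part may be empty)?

6

inc[i] = longest strictly increasing subsequence ending at i; dec[i] = longest strictly decreasing subsequence starting at i:
i:      0  1  2  3  4  5  6  7  8  9 10 11
b[i]:  15 13 12  8 16  6  9 13 16  1 16  2
inc:    1  1  1  1  2  1  2  3  4  1  4  2
dec:    6  5  4  3  3  2  2  2  2  1  2  1
Best peak at i=0 (value 15): inc=1, dec=6, length 1+6−1 = 6.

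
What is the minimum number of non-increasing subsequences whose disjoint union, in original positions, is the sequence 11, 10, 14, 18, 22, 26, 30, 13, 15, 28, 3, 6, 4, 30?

7

Place each on the leftmost legal pile:
11 → new pile 1 (tops now [11])
10 → pile 1 (tops now [10])
14 → new pile 2 (tops now [10, 14])
18 → new pile 3 (tops now [10, 14, 18])
22 → new pile 4 (tops now [10, 14, 18, 22])
26 → new pile 5 (tops now [10, 14, 18, 22, 26])
30 → new pile 6 (tops now [10, 14, 18, 22, 26, 30])
13 → pile 2 (tops now [10, 13, 18, 22, 26, 30])
15 → pile 3 (tops now [10, 13, 15, 22, 26, 30])
28 → pile 6 (tops now [10, 13, 15, 22, 26, 28])
3 → pile 1 (tops now [3, 13, 15, 22, 26, 28])
6 → pile 2 (tops now [3, 6, 15, 22, 26, 28])
4 → pile 2 (tops now [3, 4, 15, 22, 26, 28])
30 → new pile 7 (tops now [3, 4, 15, 22, 26, 28, 30])
Seven piles.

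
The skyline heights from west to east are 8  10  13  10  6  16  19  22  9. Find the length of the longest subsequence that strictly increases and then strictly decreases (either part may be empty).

7

inc[i] = longest strictly increasing subsequence ending at i; dec[i] = longest strictly decreasing subsequence starting at i:
i:      1  2  3  4  5  6  7  8  9
a[i]:   8 10 13 10  6 16 19 22  9
inc:    1  2  3  2  1  4  5  6  2
dec:    2  2  3  2  1  2  2  2  1
Best peak at i=8 (value 22): inc=6, dec=2, length 6+2−1 = 7.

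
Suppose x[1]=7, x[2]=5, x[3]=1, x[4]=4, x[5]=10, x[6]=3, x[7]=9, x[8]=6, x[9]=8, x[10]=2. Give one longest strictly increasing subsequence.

Patience tails give the LIS length; then backtrack through the dp parents:
7 → extends → [7]
5 → replaces 7 → [5]
1 → replaces 5 → [1]
4 → extends → [1, 4]
10 → extends → [1, 4, 10]
3 → replaces 4 → [1, 3, 10]
9 → replaces 10 → [1, 3, 9]
6 → replaces 9 → [1, 3, 6]
8 → extends → [1, 3, 6, 8]
2 → replaces 3 → [1, 2, 6, 8]
Length 4; one witness is 1, 4, 6, 8.

1, 4, 6, 8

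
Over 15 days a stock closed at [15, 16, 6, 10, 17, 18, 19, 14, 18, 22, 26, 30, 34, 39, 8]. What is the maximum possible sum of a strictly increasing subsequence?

236

Let S[i] be the best sum of a strictly increasing subsequence ending at i:
i:       1   2   3   4   5   6   7   8   9  10  11  12  13  14  15
a[i]:   15  16   6  10  17  18  19  14  18  22  26  30  34  39   8
S:      15  31   6  16  48  66  85  30  66 107 133 163 197 236  14
Maximum is 236 (e.g. 15 + 16 + 17 + 18 + 19 + 22 + 26 + 30 + 34 + 39).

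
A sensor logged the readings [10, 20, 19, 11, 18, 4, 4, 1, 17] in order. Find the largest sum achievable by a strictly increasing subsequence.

Let S[i] be the best sum of a strictly increasing subsequence ending at i:
i:      1  2  3  4  5  6  7  8  9
a[i]:  10 20 19 11 18  4  4  1 17
S:     10 30 29 21 39  4  4  1 38
Maximum is 39 (e.g. 10 + 11 + 18).

39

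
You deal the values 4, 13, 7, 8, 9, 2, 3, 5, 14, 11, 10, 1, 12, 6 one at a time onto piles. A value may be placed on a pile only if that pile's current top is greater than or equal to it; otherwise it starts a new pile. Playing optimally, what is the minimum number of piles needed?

6

The minimum number of non-increasing subsequences covering a sequence equals the length of its longest strictly increasing subsequence.
LIS length is 6 (e.g. 4, 7, 8, 9, 11, 12), so 6 piles are needed.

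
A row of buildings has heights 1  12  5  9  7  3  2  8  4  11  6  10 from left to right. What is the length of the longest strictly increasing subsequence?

Let dp[i] be the length of the longest such subsequence ending at index i:
i:      1  2  3  4  5  6  7  8  9 10 11 12
a[i]:   1 12  5  9  7  3  2  8  4 11  6 10
dp:     1  2  2  3  3  2  2  4  3  5  4  5
Maximum dp value is 5.

5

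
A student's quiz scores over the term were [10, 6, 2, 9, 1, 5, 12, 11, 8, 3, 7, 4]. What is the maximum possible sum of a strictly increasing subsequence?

Let S[i] be the best sum of a strictly increasing subsequence ending at i:
i:      1  2  3  4  5  6  7  8  9 10 11 12
a[i]:  10  6  2  9  1  5 12 11  8  3  7  4
S:     10  6  2 15  1  7 27 26 15  5 14  9
Maximum is 27 (e.g. 6 + 9 + 12).

27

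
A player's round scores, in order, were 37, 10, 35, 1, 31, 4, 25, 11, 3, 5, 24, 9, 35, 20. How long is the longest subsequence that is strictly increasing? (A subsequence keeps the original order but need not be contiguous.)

Track the smallest tail for each achievable length (strict):
37 → extends → [37]
10 → replaces 37 → [10]
35 → extends → [10, 35]
1 → replaces 10 → [1, 35]
31 → replaces 35 → [1, 31]
4 → replaces 31 → [1, 4]
25 → extends → [1, 4, 25]
11 → replaces 25 → [1, 4, 11]
3 → replaces 4 → [1, 3, 11]
5 → replaces 11 → [1, 3, 5]
24 → extends → [1, 3, 5, 24]
9 → replaces 24 → [1, 3, 5, 9]
35 → extends → [1, 3, 5, 9, 35]
20 → replaces 35 → [1, 3, 5, 9, 20]
Five tails, so the longest strictly increasing subsequence has length 5 (e.g. 1, 4, 11, 24, 35).

5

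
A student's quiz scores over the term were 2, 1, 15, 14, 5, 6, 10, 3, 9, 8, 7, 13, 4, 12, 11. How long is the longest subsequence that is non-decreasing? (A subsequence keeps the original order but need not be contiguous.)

5

Let dp[i] be the length of the longest such subsequence ending at index i:
i:      1  2  3  4  5  6  7  8  9 10 11 12 13 14 15
a[i]:   2  1 15 14  5  6 10  3  9  8  7 13  4 12 11
dp:     1  1  2  2  2  3  4  2  4  4  4  5  3  5  5
Maximum dp value is 5.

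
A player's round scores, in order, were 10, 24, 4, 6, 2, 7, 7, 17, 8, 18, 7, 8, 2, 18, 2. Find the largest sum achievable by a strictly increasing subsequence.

Let S[i] be the best sum of a strictly increasing subsequence ending at i:
i:      1  2  3  4  5  6  7  8  9 10 11 12 13 14 15
a[i]:  10 24  4  6  2  7  7 17  8 18  7  8  2 18  2
S:     10 34  4 10  2 17 17 34 25 52 17 25  2 52  2
Maximum is 52 (e.g. 4 + 6 + 7 + 17 + 18).

52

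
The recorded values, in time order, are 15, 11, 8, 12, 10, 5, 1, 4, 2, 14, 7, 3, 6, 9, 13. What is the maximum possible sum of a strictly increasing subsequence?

37

Let S[i] be the best sum of a strictly increasing subsequence ending at i:
i:      1  2  3  4  5  6  7  8  9 10 11 12 13 14 15
a[i]:  15 11  8 12 10  5  1  4  2 14  7  3  6  9 13
S:     15 11  8 23 18  5  1  5  3 37 12  6 12 21 36
Maximum is 37 (e.g. 11 + 12 + 14).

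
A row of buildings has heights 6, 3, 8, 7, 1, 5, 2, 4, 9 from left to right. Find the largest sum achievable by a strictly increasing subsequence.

Let S[i] be the best sum of a strictly increasing subsequence ending at i:
i:      1  2  3  4  5  6  7  8  9
a[i]:   6  3  8  7  1  5  2  4  9
S:      6  3 14 13  1  8  3  7 23
Maximum is 23 (e.g. 6 + 8 + 9).

23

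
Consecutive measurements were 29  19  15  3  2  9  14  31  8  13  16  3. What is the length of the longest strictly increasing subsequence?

Let dp[i] be the length of the longest such subsequence ending at index i:
i:      1  2  3  4  5  6  7  8  9 10 11 12
a[i]:  29 19 15  3  2  9 14 31  8 13 16  3
dp:     1  1  1  1  1  2  3  4  2  3  4  2
Maximum dp value is 4.

4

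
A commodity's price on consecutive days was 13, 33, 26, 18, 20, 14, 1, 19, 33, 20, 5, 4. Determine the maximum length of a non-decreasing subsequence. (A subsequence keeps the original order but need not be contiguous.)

Let dp[i] be the length of the longest such subsequence ending at index i:
i:      1  2  3  4  5  6  7  8  9 10 11 12
a[i]:  13 33 26 18 20 14  1 19 33 20  5  4
dp:     1  2  2  2  3  2  1  3  4  4  2  2
Maximum dp value is 4.

4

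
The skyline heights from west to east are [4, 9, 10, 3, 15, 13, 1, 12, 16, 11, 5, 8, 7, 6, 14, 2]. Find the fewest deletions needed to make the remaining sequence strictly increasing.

Fewest deletions = n − (longest strictly increasing subsequence).
Patience tails:
4 → extends → [4]
9 → extends → [4, 9]
10 → extends → [4, 9, 10]
3 → replaces 4 → [3, 9, 10]
15 → extends → [3, 9, 10, 15]
13 → replaces 15 → [3, 9, 10, 13]
1 → replaces 3 → [1, 9, 10, 13]
12 → replaces 13 → [1, 9, 10, 12]
16 → extends → [1, 9, 10, 12, 16]
11 → replaces 12 → [1, 9, 10, 11, 16]
5 → replaces 9 → [1, 5, 10, 11, 16]
8 → replaces 10 → [1, 5, 8, 11, 16]
7 → replaces 8 → [1, 5, 7, 11, 16]
6 → replaces 7 → [1, 5, 6, 11, 16]
14 → replaces 16 → [1, 5, 6, 11, 14]
2 → replaces 5 → [1, 2, 6, 11, 14]
Longest strictly increasing subsequence has length 5, so deletions = 16 − 5 = 11.

11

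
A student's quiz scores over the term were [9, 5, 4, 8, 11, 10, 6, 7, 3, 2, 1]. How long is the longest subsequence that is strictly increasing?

3

Track the smallest tail for each achievable length (strict):
9 → extends → [9]
5 → replaces 9 → [5]
4 → replaces 5 → [4]
8 → extends → [4, 8]
11 → extends → [4, 8, 11]
10 → replaces 11 → [4, 8, 10]
6 → replaces 8 → [4, 6, 10]
7 → replaces 10 → [4, 6, 7]
3 → replaces 4 → [3, 6, 7]
2 → replaces 3 → [2, 6, 7]
1 → replaces 2 → [1, 6, 7]
Three tails, so the longest strictly increasing subsequence has length 3 (e.g. 5, 8, 11).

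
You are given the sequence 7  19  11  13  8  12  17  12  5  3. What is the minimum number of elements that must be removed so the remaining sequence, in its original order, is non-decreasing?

Fewest deletions = n − (longest non-decreasing subsequence).
i:      1  2  3  4  5  6  7  8  9 10
a[i]:   7 19 11 13  8 12 17 12  5  3
dp:     1  2  2  3  2  3  4  4  1  1
max dp = 4, so deletions = 10 − 4 = 6.

6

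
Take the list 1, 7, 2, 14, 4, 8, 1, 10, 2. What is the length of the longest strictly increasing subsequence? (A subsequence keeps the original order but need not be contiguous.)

Let dp[i] be the length of the longest such subsequence ending at index i:
i:      1  2  3  4  5  6  7  8  9
a[i]:   1  7  2 14  4  8  1 10  2
dp:     1  2  2  3  3  4  1  5  2
Maximum dp value is 5.

5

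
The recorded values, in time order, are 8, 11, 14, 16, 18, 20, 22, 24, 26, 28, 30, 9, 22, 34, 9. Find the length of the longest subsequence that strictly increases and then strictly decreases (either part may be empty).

inc[i] = longest strictly increasing subsequence ending at i; dec[i] = longest strictly decreasing subsequence starting at i:
i:      1  2  3  4  5  6  7  8  9 10 11 12 13 14 15
a[i]:   8 11 14 16 18 20 22 24 26 28 30  9 22 34  9
inc:    1  2  3  4  5  6  7  8  9 10 11  2  7 12  2
dec:    1  2  2  2  2  2  2  3  3  3  3  1  2  2  1
Best peak at i=11 (value 30): inc=11, dec=3, length 11+3−1 = 13.

13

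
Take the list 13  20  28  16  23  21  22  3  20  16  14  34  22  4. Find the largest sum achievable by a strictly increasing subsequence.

Let S[i] be the best sum of a strictly increasing subsequence ending at i:
i:       1   2   3   4   5   6   7   8   9  10  11  12  13  14
a[i]:   13  20  28  16  23  21  22   3  20  16  14  34  22   4
S:      13  33  61  29  56  54  76   3  49  29  27 110  76   7
Maximum is 110 (e.g. 13 + 20 + 21 + 22 + 34).

110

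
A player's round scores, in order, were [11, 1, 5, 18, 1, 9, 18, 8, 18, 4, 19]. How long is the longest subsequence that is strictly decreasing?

4

Let dp[i] be the longest strictly decreasing subsequence ending at i:
i:      1  2  3  4  5  6  7  8  9 10 11
a[i]:  11  1  5 18  1  9 18  8 18  4 19
dp:     1  2  2  1  3  2  1  3  1  4  1
Maximum is 4.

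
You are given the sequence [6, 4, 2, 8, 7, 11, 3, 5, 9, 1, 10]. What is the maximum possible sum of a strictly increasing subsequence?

33

Let S[i] be the best sum of a strictly increasing subsequence ending at i:
i:      1  2  3  4  5  6  7  8  9 10 11
a[i]:   6  4  2  8  7 11  3  5  9  1 10
S:      6  4  2 14 13 25  5 10 23  1 33
Maximum is 33 (e.g. 6 + 8 + 9 + 10).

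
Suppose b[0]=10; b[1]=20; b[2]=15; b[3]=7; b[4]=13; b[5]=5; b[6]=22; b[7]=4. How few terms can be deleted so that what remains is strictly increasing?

Fewest deletions = n − (longest strictly increasing subsequence).
i:      0  1  2  3  4  5  6  7
b[i]:  10 20 15  7 13  5 22  4
dp:     1  2  2  1  2  1  3  1
max dp = 3, so deletions = 8 − 3 = 5.

5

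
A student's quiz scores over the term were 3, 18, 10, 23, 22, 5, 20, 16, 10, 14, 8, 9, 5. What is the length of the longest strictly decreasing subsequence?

7

Negate each value so 'decreasing' becomes 'increasing', then run patience tails on the negated sequence:
-3 → extends → [-3]
-18 → replaces -3 → [-18]
-10 → extends → [-18, -10]
-23 → replaces -18 → [-23, -10]
-22 → replaces -10 → [-23, -22]
-5 → extends → [-23, -22, -5]
-20 → replaces -5 → [-23, -22, -20]
-16 → extends → [-23, -22, -20, -16]
-10 → extends → [-23, -22, -20, -16, -10]
-14 → replaces -10 → [-23, -22, -20, -16, -14]
-8 → extends → [-23, -22, -20, -16, -14, -8]
-9 → replaces -8 → [-23, -22, -20, -16, -14, -9]
-5 → extends → [-23, -22, -20, -16, -14, -9, -5]
Seven tails, so the longest strictly decreasing subsequence of the original has length 7.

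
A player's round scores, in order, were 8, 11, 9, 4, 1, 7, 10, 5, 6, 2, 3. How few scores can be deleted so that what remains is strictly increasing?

Fewest deletions = n − (longest strictly increasing subsequence).
Patience tails:
8 → extends → [8]
11 → extends → [8, 11]
9 → replaces 11 → [8, 9]
4 → replaces 8 → [4, 9]
1 → replaces 4 → [1, 9]
7 → replaces 9 → [1, 7]
10 → extends → [1, 7, 10]
5 → replaces 7 → [1, 5, 10]
6 → replaces 10 → [1, 5, 6]
2 → replaces 5 → [1, 2, 6]
3 → replaces 6 → [1, 2, 3]
Longest strictly increasing subsequence has length 3, so deletions = 11 − 3 = 8.

8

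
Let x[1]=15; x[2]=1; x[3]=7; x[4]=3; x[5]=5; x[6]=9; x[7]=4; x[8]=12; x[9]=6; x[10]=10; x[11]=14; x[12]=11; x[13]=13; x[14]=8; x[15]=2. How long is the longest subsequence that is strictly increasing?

Track the smallest tail for each achievable length (strict):
15 → extends → [15]
1 → replaces 15 → [1]
7 → extends → [1, 7]
3 → replaces 7 → [1, 3]
5 → extends → [1, 3, 5]
9 → extends → [1, 3, 5, 9]
4 → replaces 5 → [1, 3, 4, 9]
12 → extends → [1, 3, 4, 9, 12]
6 → replaces 9 → [1, 3, 4, 6, 12]
10 → replaces 12 → [1, 3, 4, 6, 10]
14 → extends → [1, 3, 4, 6, 10, 14]
11 → replaces 14 → [1, 3, 4, 6, 10, 11]
13 → extends → [1, 3, 4, 6, 10, 11, 13]
8 → replaces 10 → [1, 3, 4, 6, 8, 11, 13]
2 → replaces 3 → [1, 2, 4, 6, 8, 11, 13]
Seven tails, so the longest strictly increasing subsequence has length 7 (e.g. 1, 3, 5, 9, 10, 11, 13).

7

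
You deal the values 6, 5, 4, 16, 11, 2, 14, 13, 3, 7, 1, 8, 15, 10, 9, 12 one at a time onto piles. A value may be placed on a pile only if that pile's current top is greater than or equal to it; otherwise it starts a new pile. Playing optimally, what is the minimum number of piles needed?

6

Place each on the leftmost legal pile:
6 → new pile 1 (tops now [6])
5 → pile 1 (tops now [5])
4 → pile 1 (tops now [4])
16 → new pile 2 (tops now [4, 16])
11 → pile 2 (tops now [4, 11])
2 → pile 1 (tops now [2, 11])
14 → new pile 3 (tops now [2, 11, 14])
13 → pile 3 (tops now [2, 11, 13])
3 → pile 2 (tops now [2, 3, 13])
7 → pile 3 (tops now [2, 3, 7])
1 → pile 1 (tops now [1, 3, 7])
8 → new pile 4 (tops now [1, 3, 7, 8])
15 → new pile 5 (tops now [1, 3, 7, 8, 15])
10 → pile 5 (tops now [1, 3, 7, 8, 10])
9 → pile 5 (tops now [1, 3, 7, 8, 9])
12 → new pile 6 (tops now [1, 3, 7, 8, 9, 12])
Six piles.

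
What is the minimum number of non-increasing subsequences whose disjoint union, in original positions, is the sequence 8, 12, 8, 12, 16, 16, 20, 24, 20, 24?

5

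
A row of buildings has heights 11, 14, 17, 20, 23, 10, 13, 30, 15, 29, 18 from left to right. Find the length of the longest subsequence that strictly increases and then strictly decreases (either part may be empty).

8

inc[i] = longest strictly increasing subsequence ending at i; dec[i] = longest strictly decreasing subsequence starting at i:
i:      1  2  3  4  5  6  7  8  9 10 11
a[i]:  11 14 17 20 23 10 13 30 15 29 18
inc:    1  2  3  4  5  1  2  6  3  6  4
dec:    2  2  2  2  2  1  1  3  1  2  1
Best peak at i=8 (value 30): inc=6, dec=3, length 6+3−1 = 8.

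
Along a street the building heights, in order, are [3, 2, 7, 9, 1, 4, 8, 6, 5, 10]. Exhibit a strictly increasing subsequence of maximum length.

3, 7, 9, 10

Patience tails give the LIS length; then backtrack through the dp parents:
3 → extends → [3]
2 → replaces 3 → [2]
7 → extends → [2, 7]
9 → extends → [2, 7, 9]
1 → replaces 2 → [1, 7, 9]
4 → replaces 7 → [1, 4, 9]
8 → replaces 9 → [1, 4, 8]
6 → replaces 8 → [1, 4, 6]
5 → replaces 6 → [1, 4, 5]
10 → extends → [1, 4, 5, 10]
Length 4; one witness is 3, 7, 9, 10.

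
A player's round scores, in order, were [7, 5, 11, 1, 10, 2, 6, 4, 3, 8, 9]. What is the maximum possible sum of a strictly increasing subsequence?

Let S[i] be the best sum of a strictly increasing subsequence ending at i:
i:      1  2  3  4  5  6  7  8  9 10 11
a[i]:   7  5 11  1 10  2  6  4  3  8  9
S:      7  5 18  1 17  3 11  7  6 19 28
Maximum is 28 (e.g. 5 + 6 + 8 + 9).

28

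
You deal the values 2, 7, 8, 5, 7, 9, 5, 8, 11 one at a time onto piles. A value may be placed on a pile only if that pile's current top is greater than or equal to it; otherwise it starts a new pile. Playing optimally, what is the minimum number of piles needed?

The minimum number of non-increasing subsequences covering a sequence equals the length of its longest strictly increasing subsequence.
LIS length is 5 (e.g. 2, 7, 8, 9, 11), so 5 piles are needed.

5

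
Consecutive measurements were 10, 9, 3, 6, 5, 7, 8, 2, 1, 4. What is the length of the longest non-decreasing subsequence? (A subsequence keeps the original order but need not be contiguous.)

Track the smallest tail for each achievable length (allowing ties):
10 → extends → [10]
9 → replaces 10 → [9]
3 → replaces 9 → [3]
6 → extends → [3, 6]
5 → replaces 6 → [3, 5]
7 → extends → [3, 5, 7]
8 → extends → [3, 5, 7, 8]
2 → replaces 3 → [2, 5, 7, 8]
1 → replaces 2 → [1, 5, 7, 8]
4 → replaces 5 → [1, 4, 7, 8]
Four tails, so the longest non-decreasing subsequence has length 4 (e.g. 3, 6, 7, 8).

4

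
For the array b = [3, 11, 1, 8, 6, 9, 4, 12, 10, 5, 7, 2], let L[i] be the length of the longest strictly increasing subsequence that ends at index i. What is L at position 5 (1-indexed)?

dp[i] = 1 + max{dp[j] : j<i, b[j]<b[i]} (or 1 if no such j):
i:      1  2  3  4  5  6  7  8  9 10 11 12
b[i]:   3 11  1  8  6  9  4 12 10  5  7  2
dp:     1  2  1  2  2  3  2  4  4  3  4  2
At index 5 the value is 2.

2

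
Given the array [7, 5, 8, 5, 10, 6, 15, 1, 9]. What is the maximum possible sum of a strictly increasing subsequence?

40

Let S[i] be the best sum of a strictly increasing subsequence ending at i:
i:      1  2  3  4  5  6  7  8  9
a[i]:   7  5  8  5 10  6 15  1  9
S:      7  5 15  5 25 11 40  1 24
Maximum is 40 (e.g. 7 + 8 + 10 + 15).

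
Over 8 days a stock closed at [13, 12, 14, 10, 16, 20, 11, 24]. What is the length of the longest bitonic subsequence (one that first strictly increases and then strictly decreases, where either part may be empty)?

5

inc[i] = longest strictly increasing subsequence ending at i; dec[i] = longest strictly decreasing subsequence starting at i:
i:      1  2  3  4  5  6  7  8
a[i]:  13 12 14 10 16 20 11 24
inc:    1  1  2  1  3  4  2  5
dec:    3  2  2  1  2  2  1  1
Best peak at i=6 (value 20): inc=4, dec=2, length 4+2−1 = 5.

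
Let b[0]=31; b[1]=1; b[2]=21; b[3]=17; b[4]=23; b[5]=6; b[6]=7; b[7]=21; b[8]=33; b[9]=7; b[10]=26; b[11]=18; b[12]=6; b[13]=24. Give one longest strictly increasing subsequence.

Patience tails give the LIS length; then backtrack through the dp parents:
31 → extends → [31]
1 → replaces 31 → [1]
21 → extends → [1, 21]
17 → replaces 21 → [1, 17]
23 → extends → [1, 17, 23]
6 → replaces 17 → [1, 6, 23]
7 → replaces 23 → [1, 6, 7]
21 → extends → [1, 6, 7, 21]
33 → extends → [1, 6, 7, 21, 33]
7 → already a tail → [1, 6, 7, 21, 33]
26 → replaces 33 → [1, 6, 7, 21, 26]
18 → replaces 21 → [1, 6, 7, 18, 26]
6 → already a tail → [1, 6, 7, 18, 26]
24 → replaces 26 → [1, 6, 7, 18, 24]
Length 5; one witness is 1, 6, 7, 21, 33.

1, 6, 7, 21, 33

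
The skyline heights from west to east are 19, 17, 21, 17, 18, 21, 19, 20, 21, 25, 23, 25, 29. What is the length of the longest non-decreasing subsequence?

Let dp[i] be the length of the longest such subsequence ending at index i:
i:      1  2  3  4  5  6  7  8  9 10 11 12 13
a[i]:  19 17 21 17 18 21 19 20 21 25 23 25 29
dp:     1  1  2  2  3  4  4  5  6  7  7  8  9
Maximum dp value is 9.

9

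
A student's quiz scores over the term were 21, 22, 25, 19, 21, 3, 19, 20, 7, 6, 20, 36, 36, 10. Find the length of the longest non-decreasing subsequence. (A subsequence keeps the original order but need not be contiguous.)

Track the smallest tail for each achievable length (allowing ties):
21 → extends → [21]
22 → extends → [21, 22]
25 → extends → [21, 22, 25]
19 → replaces 21 → [19, 22, 25]
21 → replaces 22 → [19, 21, 25]
3 → replaces 19 → [3, 21, 25]
19 → replaces 21 → [3, 19, 25]
20 → replaces 25 → [3, 19, 20]
7 → replaces 19 → [3, 7, 20]
6 → replaces 7 → [3, 6, 20]
20 → extends → [3, 6, 20, 20]
36 → extends → [3, 6, 20, 20, 36]
36 → extends → [3, 6, 20, 20, 36, 36]
10 → replaces 20 → [3, 6, 10, 20, 36, 36]
Six tails, so the longest non-decreasing subsequence has length 6 (e.g. 19, 19, 20, 20, 36, 36).

6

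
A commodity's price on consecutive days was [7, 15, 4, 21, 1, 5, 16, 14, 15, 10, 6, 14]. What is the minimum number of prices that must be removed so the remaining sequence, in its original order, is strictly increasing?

8

Fewest deletions = n − (longest strictly increasing subsequence).
i:      1  2  3  4  5  6  7  8  9 10 11 12
a[i]:   7 15  4 21  1  5 16 14 15 10  6 14
dp:     1  2  1  3  1  2  3  3  4  3  3  4
max dp = 4, so deletions = 12 − 4 = 8.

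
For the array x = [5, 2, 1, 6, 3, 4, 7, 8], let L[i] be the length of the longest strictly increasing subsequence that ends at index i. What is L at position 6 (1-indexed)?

dp[i] = 1 + max{dp[j] : j<i, x[j]<x[i]} (or 1 if no such j):
i:     1 2 3 4 5 6 7 8
x[i]:  5 2 1 6 3 4 7 8
dp:    1 1 1 2 2 3 4 5
At index 6 the value is 3.

3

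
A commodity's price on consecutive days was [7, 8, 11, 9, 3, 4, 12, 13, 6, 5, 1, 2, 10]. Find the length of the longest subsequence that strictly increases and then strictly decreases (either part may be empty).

8

inc[i] = longest strictly increasing subsequence ending at i; dec[i] = longest strictly decreasing subsequence starting at i:
i:      1  2  3  4  5  6  7  8  9 10 11 12 13
a[i]:   7  8 11  9  3  4 12 13  6  5  1  2 10
inc:    1  2  3  3  1  2  4  5  3  3  1  2  4
dec:    4  4  5  4  2  2  4  4  3  2  1  1  1
Best peak at i=8 (value 13): inc=5, dec=4, length 5+4−1 = 8.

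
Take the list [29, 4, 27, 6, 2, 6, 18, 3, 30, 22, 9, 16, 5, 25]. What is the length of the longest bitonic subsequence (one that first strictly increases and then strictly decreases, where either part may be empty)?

7

inc[i] = longest strictly increasing subsequence ending at i; dec[i] = longest strictly decreasing subsequence starting at i:
i:      1  2  3  4  5  6  7  8  9 10 11 12 13 14
a[i]:  29  4 27  6  2  6 18  3 30 22  9 16  5 25
inc:    1  1  2  2  1  2  3  2  4  4  3  4  3  5
dec:    5  2  4  2  1  2  3  1  4  3  2  2  1  1
Best peak at i=9 (value 30): inc=4, dec=4, length 4+4−1 = 7.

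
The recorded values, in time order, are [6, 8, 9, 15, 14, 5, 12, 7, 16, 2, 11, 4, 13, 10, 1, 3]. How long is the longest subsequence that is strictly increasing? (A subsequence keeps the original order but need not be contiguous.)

Track the smallest tail for each achievable length (strict):
6 → extends → [6]
8 → extends → [6, 8]
9 → extends → [6, 8, 9]
15 → extends → [6, 8, 9, 15]
14 → replaces 15 → [6, 8, 9, 14]
5 → replaces 6 → [5, 8, 9, 14]
12 → replaces 14 → [5, 8, 9, 12]
7 → replaces 8 → [5, 7, 9, 12]
16 → extends → [5, 7, 9, 12, 16]
2 → replaces 5 → [2, 7, 9, 12, 16]
11 → replaces 12 → [2, 7, 9, 11, 16]
4 → replaces 7 → [2, 4, 9, 11, 16]
13 → replaces 16 → [2, 4, 9, 11, 13]
10 → replaces 11 → [2, 4, 9, 10, 13]
1 → replaces 2 → [1, 4, 9, 10, 13]
3 → replaces 4 → [1, 3, 9, 10, 13]
Five tails, so the longest strictly increasing subsequence has length 5 (e.g. 6, 8, 9, 15, 16).

5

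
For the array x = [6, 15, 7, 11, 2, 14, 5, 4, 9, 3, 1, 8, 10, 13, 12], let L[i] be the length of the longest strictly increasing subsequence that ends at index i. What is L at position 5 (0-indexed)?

4

dp[i] = 1 + max{dp[j] : j<i, x[j]<x[i]} (or 1 if no such j):
i:      0  1  2  3  4  5  6  7  8  9 10 11 12 13 14
x[i]:   6 15  7 11  2 14  5  4  9  3  1  8 10 13 12
dp:     1  2  2  3  1  4  2  2  3  2  1  3  4  5  5
At index 5 the value is 4.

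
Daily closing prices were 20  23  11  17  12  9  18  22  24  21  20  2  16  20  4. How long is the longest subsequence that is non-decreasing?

5

Track the smallest tail for each achievable length (allowing ties):
20 → extends → [20]
23 → extends → [20, 23]
11 → replaces 20 → [11, 23]
17 → replaces 23 → [11, 17]
12 → replaces 17 → [11, 12]
9 → replaces 11 → [9, 12]
18 → extends → [9, 12, 18]
22 → extends → [9, 12, 18, 22]
24 → extends → [9, 12, 18, 22, 24]
21 → replaces 22 → [9, 12, 18, 21, 24]
20 → replaces 21 → [9, 12, 18, 20, 24]
2 → replaces 9 → [2, 12, 18, 20, 24]
16 → replaces 18 → [2, 12, 16, 20, 24]
20 → replaces 24 → [2, 12, 16, 20, 20]
4 → replaces 12 → [2, 4, 16, 20, 20]
Five tails, so the longest non-decreasing subsequence has length 5 (e.g. 11, 17, 18, 22, 24).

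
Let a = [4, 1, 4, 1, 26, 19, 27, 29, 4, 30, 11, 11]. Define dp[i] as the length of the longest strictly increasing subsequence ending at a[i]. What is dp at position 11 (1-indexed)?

dp[i] = 1 + max{dp[j] : j<i, a[j]<a[i]} (or 1 if no such j):
i:      1  2  3  4  5  6  7  8  9 10 11 12
a[i]:   4  1  4  1 26 19 27 29  4 30 11 11
dp:     1  1  2  1  3  3  4  5  2  6  3  3
At index 11 the value is 3.

3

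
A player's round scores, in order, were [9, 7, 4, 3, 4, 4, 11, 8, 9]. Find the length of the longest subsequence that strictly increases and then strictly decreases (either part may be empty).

4

inc[i] = longest strictly increasing subsequence ending at i; dec[i] = longest strictly decreasing subsequence starting at i:
i:      1  2  3  4  5  6  7  8  9
a[i]:   9  7  4  3  4  4 11  8  9
inc:    1  1  1  1  2  2  3  3  4
dec:    4  3  2  1  1  1  2  1  1
Best peak at i=1 (value 9): inc=1, dec=4, length 1+4−1 = 4.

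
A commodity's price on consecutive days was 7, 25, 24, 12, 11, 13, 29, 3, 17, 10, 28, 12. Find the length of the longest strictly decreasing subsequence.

5

Negate each value so 'decreasing' becomes 'increasing', then run patience tails on the negated sequence:
-7 → extends → [-7]
-25 → replaces -7 → [-25]
-24 → extends → [-25, -24]
-12 → extends → [-25, -24, -12]
-11 → extends → [-25, -24, -12, -11]
-13 → replaces -12 → [-25, -24, -13, -11]
-29 → replaces -25 → [-29, -24, -13, -11]
-3 → extends → [-29, -24, -13, -11, -3]
-17 → replaces -13 → [-29, -24, -17, -11, -3]
-10 → replaces -3 → [-29, -24, -17, -11, -10]
-28 → replaces -24 → [-29, -28, -17, -11, -10]
-12 → replaces -11 → [-29, -28, -17, -12, -10]
Five tails, so the longest strictly decreasing subsequence of the original has length 5.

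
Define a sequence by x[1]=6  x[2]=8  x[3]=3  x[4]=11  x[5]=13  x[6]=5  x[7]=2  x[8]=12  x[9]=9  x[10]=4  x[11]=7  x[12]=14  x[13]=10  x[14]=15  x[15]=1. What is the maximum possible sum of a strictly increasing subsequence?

67

Let S[i] be the best sum of a strictly increasing subsequence ending at i:
i:      1  2  3  4  5  6  7  8  9 10 11 12 13 14 15
x[i]:   6  8  3 11 13  5  2 12  9  4  7 14 10 15  1
S:      6 14  3 25 38  8  2 37 23  7 15 52 33 67  1
Maximum is 67 (e.g. 6 + 8 + 11 + 13 + 14 + 15).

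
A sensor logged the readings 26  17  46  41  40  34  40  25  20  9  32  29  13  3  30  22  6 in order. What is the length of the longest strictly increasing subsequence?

4

Track the smallest tail for each achievable length (strict):
26 → extends → [26]
17 → replaces 26 → [17]
46 → extends → [17, 46]
41 → replaces 46 → [17, 41]
40 → replaces 41 → [17, 40]
34 → replaces 40 → [17, 34]
40 → extends → [17, 34, 40]
25 → replaces 34 → [17, 25, 40]
20 → replaces 25 → [17, 20, 40]
9 → replaces 17 → [9, 20, 40]
32 → replaces 40 → [9, 20, 32]
29 → replaces 32 → [9, 20, 29]
13 → replaces 20 → [9, 13, 29]
3 → replaces 9 → [3, 13, 29]
30 → extends → [3, 13, 29, 30]
22 → replaces 29 → [3, 13, 22, 30]
6 → replaces 13 → [3, 6, 22, 30]
Four tails, so the longest strictly increasing subsequence has length 4 (e.g. 17, 25, 29, 30).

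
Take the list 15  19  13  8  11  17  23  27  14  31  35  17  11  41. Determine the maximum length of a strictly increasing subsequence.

Let dp[i] be the length of the longest such subsequence ending at index i:
i:      1  2  3  4  5  6  7  8  9 10 11 12 13 14
a[i]:  15 19 13  8 11 17 23 27 14 31 35 17 11 41
dp:     1  2  1  1  2  3  4  5  3  6  7  4  2  8
Maximum dp value is 8.

8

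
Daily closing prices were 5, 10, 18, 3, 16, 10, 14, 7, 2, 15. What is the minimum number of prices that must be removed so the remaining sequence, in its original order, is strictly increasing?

6

Fewest deletions = n − (longest strictly increasing subsequence).
Patience tails:
5 → extends → [5]
10 → extends → [5, 10]
18 → extends → [5, 10, 18]
3 → replaces 5 → [3, 10, 18]
16 → replaces 18 → [3, 10, 16]
10 → already a tail → [3, 10, 16]
14 → replaces 16 → [3, 10, 14]
7 → replaces 10 → [3, 7, 14]
2 → replaces 3 → [2, 7, 14]
15 → extends → [2, 7, 14, 15]
Longest strictly increasing subsequence has length 4, so deletions = 10 − 4 = 6.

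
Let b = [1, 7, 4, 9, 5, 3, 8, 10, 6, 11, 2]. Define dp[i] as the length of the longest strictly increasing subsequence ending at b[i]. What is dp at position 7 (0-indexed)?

dp[i] = 1 + max{dp[j] : j<i, b[j]<b[i]} (or 1 if no such j):
i:      0  1  2  3  4  5  6  7  8  9 10
b[i]:   1  7  4  9  5  3  8 10  6 11  2
dp:     1  2  2  3  3  2  4  5  4  6  2
At index 7 the value is 5.

5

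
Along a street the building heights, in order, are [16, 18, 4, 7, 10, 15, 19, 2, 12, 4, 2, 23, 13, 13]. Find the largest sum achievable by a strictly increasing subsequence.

78

Let S[i] be the best sum of a strictly increasing subsequence ending at i:
i:      1  2  3  4  5  6  7  8  9 10 11 12 13 14
a[i]:  16 18  4  7 10 15 19  2 12  4  2 23 13 13
S:     16 34  4 11 21 36 55  2 33  6  2 78 46 46
Maximum is 78 (e.g. 4 + 7 + 10 + 15 + 19 + 23).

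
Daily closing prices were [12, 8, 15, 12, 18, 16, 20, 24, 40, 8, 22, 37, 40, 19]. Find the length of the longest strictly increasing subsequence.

7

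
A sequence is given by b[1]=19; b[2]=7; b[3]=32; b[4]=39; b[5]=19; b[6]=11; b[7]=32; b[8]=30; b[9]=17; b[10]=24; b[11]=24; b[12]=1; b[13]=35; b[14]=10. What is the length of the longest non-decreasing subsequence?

Let dp[i] be the length of the longest such subsequence ending at index i:
i:      1  2  3  4  5  6  7  8  9 10 11 12 13 14
b[i]:  19  7 32 39 19 11 32 30 17 24 24  1 35 10
dp:     1  1  2  3  2  2  3  3  3  4  5  1  6  2
Maximum dp value is 6.

6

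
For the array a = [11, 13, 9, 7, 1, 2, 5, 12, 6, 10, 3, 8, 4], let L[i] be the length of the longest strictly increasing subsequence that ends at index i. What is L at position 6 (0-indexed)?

dp[i] = 1 + max{dp[j] : j<i, a[j]<a[i]} (or 1 if no such j):
i:      0  1  2  3  4  5  6  7  8  9 10 11 12
a[i]:  11 13  9  7  1  2  5 12  6 10  3  8  4
dp:     1  2  1  1  1  2  3  4  4  5  3  5  4
At index 6 the value is 3.

3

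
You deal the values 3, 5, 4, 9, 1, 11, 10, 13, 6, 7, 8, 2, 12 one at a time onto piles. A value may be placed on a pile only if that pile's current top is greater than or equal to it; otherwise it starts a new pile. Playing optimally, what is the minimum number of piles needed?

Place each on the leftmost legal pile:
3 → new pile 1 (tops now [3])
5 → new pile 2 (tops now [3, 5])
4 → pile 2 (tops now [3, 4])
9 → new pile 3 (tops now [3, 4, 9])
1 → pile 1 (tops now [1, 4, 9])
11 → new pile 4 (tops now [1, 4, 9, 11])
10 → pile 4 (tops now [1, 4, 9, 10])
13 → new pile 5 (tops now [1, 4, 9, 10, 13])
6 → pile 3 (tops now [1, 4, 6, 10, 13])
7 → pile 4 (tops now [1, 4, 6, 7, 13])
8 → pile 5 (tops now [1, 4, 6, 7, 8])
2 → pile 2 (tops now [1, 2, 6, 7, 8])
12 → new pile 6 (tops now [1, 2, 6, 7, 8, 12])
Six piles.

6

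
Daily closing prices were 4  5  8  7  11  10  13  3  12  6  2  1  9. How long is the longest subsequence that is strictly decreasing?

5

Negate each value so 'decreasing' becomes 'increasing', then run patience tails on the negated sequence:
-4 → extends → [-4]
-5 → replaces -4 → [-5]
-8 → replaces -5 → [-8]
-7 → extends → [-8, -7]
-11 → replaces -8 → [-11, -7]
-10 → replaces -7 → [-11, -10]
-13 → replaces -11 → [-13, -10]
-3 → extends → [-13, -10, -3]
-12 → replaces -10 → [-13, -12, -3]
-6 → replaces -3 → [-13, -12, -6]
-2 → extends → [-13, -12, -6, -2]
-1 → extends → [-13, -12, -6, -2, -1]
-9 → replaces -6 → [-13, -12, -9, -2, -1]
Five tails, so the longest strictly decreasing subsequence of the original has length 5.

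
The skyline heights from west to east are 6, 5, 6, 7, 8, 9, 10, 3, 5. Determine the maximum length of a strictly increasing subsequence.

6

Let dp[i] be the length of the longest such subsequence ending at index i:
i:      1  2  3  4  5  6  7  8  9
a[i]:   6  5  6  7  8  9 10  3  5
dp:     1  1  2  3  4  5  6  1  2
Maximum dp value is 6.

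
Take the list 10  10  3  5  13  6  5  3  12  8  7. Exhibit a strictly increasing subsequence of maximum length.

Patience tails give the LIS length; then backtrack through the dp parents:
10 → extends → [10]
10 → already a tail → [10]
3 → replaces 10 → [3]
5 → extends → [3, 5]
13 → extends → [3, 5, 13]
6 → replaces 13 → [3, 5, 6]
5 → already a tail → [3, 5, 6]
3 → already a tail → [3, 5, 6]
12 → extends → [3, 5, 6, 12]
8 → replaces 12 → [3, 5, 6, 8]
7 → replaces 8 → [3, 5, 6, 7]
Length 4; one witness is 3, 5, 6, 12.

3, 5, 6, 12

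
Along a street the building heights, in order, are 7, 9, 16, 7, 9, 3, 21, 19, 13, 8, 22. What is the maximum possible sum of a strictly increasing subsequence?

75

Let S[i] be the best sum of a strictly increasing subsequence ending at i:
i:      1  2  3  4  5  6  7  8  9 10 11
a[i]:   7  9 16  7  9  3 21 19 13  8 22
S:      7 16 32  7 16  3 53 51 29 15 75
Maximum is 75 (e.g. 7 + 9 + 16 + 21 + 22).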